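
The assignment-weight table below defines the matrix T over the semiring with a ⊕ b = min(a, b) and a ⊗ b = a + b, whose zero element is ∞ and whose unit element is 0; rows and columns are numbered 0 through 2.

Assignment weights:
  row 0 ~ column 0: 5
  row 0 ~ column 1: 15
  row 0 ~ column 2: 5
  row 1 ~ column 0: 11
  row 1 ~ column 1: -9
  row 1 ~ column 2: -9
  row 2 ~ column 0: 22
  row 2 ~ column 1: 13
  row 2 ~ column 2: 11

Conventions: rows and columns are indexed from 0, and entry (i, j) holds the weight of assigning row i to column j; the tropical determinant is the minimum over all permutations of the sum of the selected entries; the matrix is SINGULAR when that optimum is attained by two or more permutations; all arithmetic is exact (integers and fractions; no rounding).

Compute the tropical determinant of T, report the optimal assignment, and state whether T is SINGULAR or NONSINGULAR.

σ = (0, 1, 2): 5 + (-9) + 11 = 7
σ = (0, 2, 1): 5 + (-9) + 13 = 9
σ = (1, 0, 2): 15 + 11 + 11 = 37
σ = (1, 2, 0): 15 + (-9) + 22 = 28
σ = (2, 0, 1): 5 + 11 + 13 = 29
σ = (2, 1, 0): 5 + (-9) + 22 = 18
Optimal value attained by: σ = (0, 1, 2).
Answer: det⊕(T) = 7; verdict: NONSINGULAR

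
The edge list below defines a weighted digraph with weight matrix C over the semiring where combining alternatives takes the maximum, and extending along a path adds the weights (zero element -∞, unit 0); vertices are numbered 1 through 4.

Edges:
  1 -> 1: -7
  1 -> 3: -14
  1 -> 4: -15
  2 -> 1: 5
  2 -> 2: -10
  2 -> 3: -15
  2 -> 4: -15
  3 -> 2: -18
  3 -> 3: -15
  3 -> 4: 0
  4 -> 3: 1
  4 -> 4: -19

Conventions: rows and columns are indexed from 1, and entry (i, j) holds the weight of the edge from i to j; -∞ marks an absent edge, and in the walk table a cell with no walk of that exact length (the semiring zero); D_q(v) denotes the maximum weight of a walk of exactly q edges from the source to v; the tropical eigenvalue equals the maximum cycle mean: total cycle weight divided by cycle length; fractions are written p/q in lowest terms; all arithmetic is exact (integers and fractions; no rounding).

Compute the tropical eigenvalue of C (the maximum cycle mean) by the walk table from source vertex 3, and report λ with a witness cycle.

q=0: [-∞, -∞, 0, -∞]
q=1: [-∞, -18, -15, 0]
q=2: [-13, -28, 1, -15]
q=3: [-20, -17, -14, 1]
q=4: [-12, -27, 2, -14]
Optimal cycle mean attained by: cycle 3->4->3, total 0 + 1, length 2.
Answer: λ = 1/2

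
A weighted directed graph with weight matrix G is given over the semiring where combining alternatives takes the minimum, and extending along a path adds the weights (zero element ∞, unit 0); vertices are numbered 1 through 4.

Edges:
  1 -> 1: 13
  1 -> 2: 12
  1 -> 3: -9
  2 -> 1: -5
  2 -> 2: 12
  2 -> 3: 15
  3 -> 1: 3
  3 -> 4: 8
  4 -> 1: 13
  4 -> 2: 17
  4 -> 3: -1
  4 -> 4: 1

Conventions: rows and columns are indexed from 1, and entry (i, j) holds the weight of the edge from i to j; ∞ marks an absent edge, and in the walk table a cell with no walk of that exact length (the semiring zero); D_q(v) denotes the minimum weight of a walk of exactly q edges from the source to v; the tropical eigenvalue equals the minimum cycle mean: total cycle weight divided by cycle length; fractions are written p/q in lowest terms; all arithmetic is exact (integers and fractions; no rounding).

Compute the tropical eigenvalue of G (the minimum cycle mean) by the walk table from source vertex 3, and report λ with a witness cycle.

q=0: [∞, ∞, 0, ∞]
q=1: [3, ∞, ∞, 8]
q=2: [16, 15, -6, 9]
q=3: [-3, 26, 7, 2]
q=4: [10, 9, -12, 3]
Optimal cycle mean attained by: cycle 1->3->1, total (-9) + 3, length 2.
Answer: λ = -3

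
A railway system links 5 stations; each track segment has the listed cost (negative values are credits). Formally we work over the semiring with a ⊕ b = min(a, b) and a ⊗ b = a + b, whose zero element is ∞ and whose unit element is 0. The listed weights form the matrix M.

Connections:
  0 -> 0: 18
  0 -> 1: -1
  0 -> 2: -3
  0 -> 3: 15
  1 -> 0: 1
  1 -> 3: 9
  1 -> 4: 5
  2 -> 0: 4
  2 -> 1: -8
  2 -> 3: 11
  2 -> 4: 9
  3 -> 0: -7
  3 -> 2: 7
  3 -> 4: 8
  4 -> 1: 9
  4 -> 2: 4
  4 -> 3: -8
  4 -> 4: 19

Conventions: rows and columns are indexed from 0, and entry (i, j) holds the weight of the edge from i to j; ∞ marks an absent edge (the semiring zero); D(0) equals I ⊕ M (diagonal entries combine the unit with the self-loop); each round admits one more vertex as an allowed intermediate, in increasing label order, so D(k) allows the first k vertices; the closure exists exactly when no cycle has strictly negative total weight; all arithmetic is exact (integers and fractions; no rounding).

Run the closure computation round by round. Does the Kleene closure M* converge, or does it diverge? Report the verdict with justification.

D(0):
  [0, -1, -3, 15, ∞]
  [1, 0, ∞, 9, 5]
  [4, -8, 0, 11, 9]
  [-7, ∞, 7, 0, 8]
  [∞, 9, 4, -8, 0]
D(1):
  [0, -1, -3, 15, ∞]
  [1, 0, -2, 9, 5]
  [4, -8, 0, 11, 9]
  [-7, -8, -10, 0, 8]
  [∞, 9, 4, -8, 0]
Detection: at round 2, diagonal entry (2, 2) turns strictly negative.
Key observation: the cycle 2->1->0->2 has total weight (-8) + 1 + (-3), which is strictly negative.
Answer: DIVERGES — negative cycle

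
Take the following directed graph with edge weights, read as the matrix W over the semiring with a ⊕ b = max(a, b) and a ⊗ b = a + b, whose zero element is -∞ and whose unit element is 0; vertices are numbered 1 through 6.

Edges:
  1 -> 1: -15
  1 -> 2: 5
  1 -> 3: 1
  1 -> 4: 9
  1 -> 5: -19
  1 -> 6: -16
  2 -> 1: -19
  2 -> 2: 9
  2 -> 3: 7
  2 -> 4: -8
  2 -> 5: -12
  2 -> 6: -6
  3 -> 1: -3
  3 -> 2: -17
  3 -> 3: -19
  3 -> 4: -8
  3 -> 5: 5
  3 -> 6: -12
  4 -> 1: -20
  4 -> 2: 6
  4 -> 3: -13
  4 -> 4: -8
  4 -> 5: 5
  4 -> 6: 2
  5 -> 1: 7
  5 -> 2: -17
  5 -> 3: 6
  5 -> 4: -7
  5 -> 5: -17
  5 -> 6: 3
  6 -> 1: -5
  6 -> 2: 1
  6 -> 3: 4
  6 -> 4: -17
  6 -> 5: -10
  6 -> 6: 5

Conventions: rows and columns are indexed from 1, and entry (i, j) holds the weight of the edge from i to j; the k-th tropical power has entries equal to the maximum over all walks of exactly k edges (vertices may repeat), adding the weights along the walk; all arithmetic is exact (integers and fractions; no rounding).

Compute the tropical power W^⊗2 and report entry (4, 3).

W^⊗2:
  [-2, 15, 12, 1, 14, 11]
  [4, 18, 16, 1, 12, 3]
  [12, 2, 11, 6, -3, 8]
  [12, 15, 13, -2, -3, 8]
  [3, 12, 8, 16, 11, 8]
  [1, 10, 9, 4, 9, 10]
Key observation: the optimum is the walk 4->2->3, with weight 6 + 7 = 13.
Optimal value attained by: walk 4->2->3.
Answer: (W^⊗2)[4][3] = 13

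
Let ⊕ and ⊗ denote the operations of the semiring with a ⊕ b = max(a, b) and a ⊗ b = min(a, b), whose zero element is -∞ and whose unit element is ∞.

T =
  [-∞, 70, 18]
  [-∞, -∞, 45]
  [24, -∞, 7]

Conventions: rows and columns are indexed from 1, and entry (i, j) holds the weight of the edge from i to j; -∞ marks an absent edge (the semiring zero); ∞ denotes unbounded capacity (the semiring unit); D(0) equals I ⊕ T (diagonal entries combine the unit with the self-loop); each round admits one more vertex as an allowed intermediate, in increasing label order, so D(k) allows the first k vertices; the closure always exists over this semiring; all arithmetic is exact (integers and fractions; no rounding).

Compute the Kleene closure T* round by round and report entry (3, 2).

D(0):
  [∞, 70, 18]
  [-∞, ∞, 45]
  [24, -∞, ∞]
D(1):
  [∞, 70, 18]
  [-∞, ∞, 45]
  [24, 24, ∞]
D(2):
  [∞, 70, 45]
  [-∞, ∞, 45]
  [24, 24, ∞]
D(3):
  [∞, 70, 45]
  [24, ∞, 45]
  [24, 24, ∞]
Answer: T*[3][2] = 24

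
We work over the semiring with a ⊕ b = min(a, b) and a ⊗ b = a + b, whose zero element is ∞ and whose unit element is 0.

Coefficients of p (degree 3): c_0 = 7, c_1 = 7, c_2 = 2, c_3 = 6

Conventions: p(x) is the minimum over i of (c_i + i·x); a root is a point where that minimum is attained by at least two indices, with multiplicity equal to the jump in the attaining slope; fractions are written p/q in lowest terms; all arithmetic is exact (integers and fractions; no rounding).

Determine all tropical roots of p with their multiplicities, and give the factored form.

hull edge (i=0, c=7) to (i=2, c=2): slope -5/2, span 2
hull edge (i=2, c=2) to (i=3, c=6): slope 4, span 1
Factored form: p(x) = 6 ⊗ (x ⊕ (-4)) ⊗ (x ⊕ 5/2) ⊗ (x ⊕ 5/2)
Answer: roots = -4 (mult 1), 5/2 (mult 2)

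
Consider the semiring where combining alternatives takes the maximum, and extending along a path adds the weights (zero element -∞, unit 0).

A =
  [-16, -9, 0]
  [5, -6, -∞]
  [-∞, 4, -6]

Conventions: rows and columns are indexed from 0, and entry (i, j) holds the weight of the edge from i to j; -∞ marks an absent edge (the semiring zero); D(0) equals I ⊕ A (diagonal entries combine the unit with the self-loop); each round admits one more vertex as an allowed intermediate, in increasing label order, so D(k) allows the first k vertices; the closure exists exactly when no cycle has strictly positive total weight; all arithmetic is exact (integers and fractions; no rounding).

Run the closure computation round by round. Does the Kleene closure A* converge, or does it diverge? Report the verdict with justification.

D(0):
  [0, -9, 0]
  [5, 0, -∞]
  [-∞, 4, 0]
D(1):
  [0, -9, 0]
  [5, 0, 5]
  [-∞, 4, 0]
Detection: at round 2, diagonal entry (2, 2) turns strictly positive.
Key observation: the cycle 2->1->0->2 has total weight 4 + 5 + 0, which is strictly positive.
Answer: DIVERGES — positive cycle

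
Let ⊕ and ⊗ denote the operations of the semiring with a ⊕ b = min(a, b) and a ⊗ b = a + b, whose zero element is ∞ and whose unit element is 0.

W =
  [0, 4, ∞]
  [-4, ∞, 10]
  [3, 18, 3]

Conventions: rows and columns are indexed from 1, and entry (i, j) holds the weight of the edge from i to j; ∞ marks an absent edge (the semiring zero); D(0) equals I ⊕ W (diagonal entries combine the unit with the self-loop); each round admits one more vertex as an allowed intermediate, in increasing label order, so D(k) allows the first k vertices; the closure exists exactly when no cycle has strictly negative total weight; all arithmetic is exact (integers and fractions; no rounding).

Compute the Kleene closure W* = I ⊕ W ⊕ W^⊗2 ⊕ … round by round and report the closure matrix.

D(0):
  [0, 4, ∞]
  [-4, 0, 10]
  [3, 18, 0]
D(1):
  [0, 4, ∞]
  [-4, 0, 10]
  [3, 7, 0]
D(2):
  [0, 4, 14]
  [-4, 0, 10]
  [3, 7, 0]
D(3):
  [0, 4, 14]
  [-4, 0, 10]
  [3, 7, 0]
Answer: W* = [[0, 4, 14], [-4, 0, 10], [3, 7, 0]]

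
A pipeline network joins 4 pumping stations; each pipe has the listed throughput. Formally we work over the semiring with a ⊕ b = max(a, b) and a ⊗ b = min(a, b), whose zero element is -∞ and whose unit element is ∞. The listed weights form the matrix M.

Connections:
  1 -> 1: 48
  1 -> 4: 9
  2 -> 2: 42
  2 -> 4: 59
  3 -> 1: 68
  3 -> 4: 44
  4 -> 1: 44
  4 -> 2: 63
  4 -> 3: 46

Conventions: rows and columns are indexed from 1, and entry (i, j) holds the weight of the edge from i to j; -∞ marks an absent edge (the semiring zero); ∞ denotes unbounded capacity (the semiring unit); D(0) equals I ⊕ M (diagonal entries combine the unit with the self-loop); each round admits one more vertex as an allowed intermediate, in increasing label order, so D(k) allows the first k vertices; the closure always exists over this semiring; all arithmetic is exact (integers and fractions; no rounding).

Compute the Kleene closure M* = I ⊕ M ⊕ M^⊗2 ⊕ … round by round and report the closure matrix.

D(0):
  [∞, -∞, -∞, 9]
  [-∞, ∞, -∞, 59]
  [68, -∞, ∞, 44]
  [44, 63, 46, ∞]
D(1):
  [∞, -∞, -∞, 9]
  [-∞, ∞, -∞, 59]
  [68, -∞, ∞, 44]
  [44, 63, 46, ∞]
D(2):
  [∞, -∞, -∞, 9]
  [-∞, ∞, -∞, 59]
  [68, -∞, ∞, 44]
  [44, 63, 46, ∞]
D(3):
  [∞, -∞, -∞, 9]
  [-∞, ∞, -∞, 59]
  [68, -∞, ∞, 44]
  [46, 63, 46, ∞]
D(4):
  [∞, 9, 9, 9]
  [46, ∞, 46, 59]
  [68, 44, ∞, 44]
  [46, 63, 46, ∞]
Answer: M* = [[∞, 9, 9, 9], [46, ∞, 46, 59], [68, 44, ∞, 44], [46, 63, 46, ∞]]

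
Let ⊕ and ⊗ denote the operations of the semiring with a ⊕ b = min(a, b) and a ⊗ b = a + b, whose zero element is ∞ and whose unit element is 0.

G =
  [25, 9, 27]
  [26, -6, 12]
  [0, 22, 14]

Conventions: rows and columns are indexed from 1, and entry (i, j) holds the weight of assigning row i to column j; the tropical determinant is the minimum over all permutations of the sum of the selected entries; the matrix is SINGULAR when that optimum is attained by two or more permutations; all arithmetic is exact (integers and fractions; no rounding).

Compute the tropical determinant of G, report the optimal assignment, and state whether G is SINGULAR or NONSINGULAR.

σ = (1, 2, 3): 25 + (-6) + 14 = 33
σ = (1, 3, 2): 25 + 12 + 22 = 59
σ = (2, 1, 3): 9 + 26 + 14 = 49
σ = (2, 3, 1): 9 + 12 + 0 = 21
σ = (3, 1, 2): 27 + 26 + 22 = 75
σ = (3, 2, 1): 27 + (-6) + 0 = 21
Optimal value attained by: σ = (2, 3, 1).
Answer: det⊕(G) = 21; verdict: SINGULAR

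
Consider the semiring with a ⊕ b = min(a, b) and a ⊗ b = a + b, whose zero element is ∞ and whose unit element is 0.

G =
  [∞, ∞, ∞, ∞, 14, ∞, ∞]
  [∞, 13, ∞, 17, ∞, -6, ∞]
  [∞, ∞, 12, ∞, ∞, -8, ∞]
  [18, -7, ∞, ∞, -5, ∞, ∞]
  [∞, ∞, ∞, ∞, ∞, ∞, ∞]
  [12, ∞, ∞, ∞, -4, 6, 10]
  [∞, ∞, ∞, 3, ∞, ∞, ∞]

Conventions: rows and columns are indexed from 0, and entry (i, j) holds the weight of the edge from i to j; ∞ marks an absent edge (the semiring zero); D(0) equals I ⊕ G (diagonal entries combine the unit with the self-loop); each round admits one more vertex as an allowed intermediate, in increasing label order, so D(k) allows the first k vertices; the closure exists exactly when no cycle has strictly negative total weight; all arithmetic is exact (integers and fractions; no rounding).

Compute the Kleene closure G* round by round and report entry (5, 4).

D(0):
  [0, ∞, ∞, ∞, 14, ∞, ∞]
  [∞, 0, ∞, 17, ∞, -6, ∞]
  [∞, ∞, 0, ∞, ∞, -8, ∞]
  [18, -7, ∞, 0, -5, ∞, ∞]
  [∞, ∞, ∞, ∞, 0, ∞, ∞]
  [12, ∞, ∞, ∞, -4, 0, 10]
  [∞, ∞, ∞, 3, ∞, ∞, 0]
D(1):
  [0, ∞, ∞, ∞, 14, ∞, ∞]
  [∞, 0, ∞, 17, ∞, -6, ∞]
  [∞, ∞, 0, ∞, ∞, -8, ∞]
  [18, -7, ∞, 0, -5, ∞, ∞]
  [∞, ∞, ∞, ∞, 0, ∞, ∞]
  [12, ∞, ∞, ∞, -4, 0, 10]
  [∞, ∞, ∞, 3, ∞, ∞, 0]
D(2):
  [0, ∞, ∞, ∞, 14, ∞, ∞]
  [∞, 0, ∞, 17, ∞, -6, ∞]
  [∞, ∞, 0, ∞, ∞, -8, ∞]
  [18, -7, ∞, 0, -5, -13, ∞]
  [∞, ∞, ∞, ∞, 0, ∞, ∞]
  [12, ∞, ∞, ∞, -4, 0, 10]
  [∞, ∞, ∞, 3, ∞, ∞, 0]
D(3):
  [0, ∞, ∞, ∞, 14, ∞, ∞]
  [∞, 0, ∞, 17, ∞, -6, ∞]
  [∞, ∞, 0, ∞, ∞, -8, ∞]
  [18, -7, ∞, 0, -5, -13, ∞]
  [∞, ∞, ∞, ∞, 0, ∞, ∞]
  [12, ∞, ∞, ∞, -4, 0, 10]
  [∞, ∞, ∞, 3, ∞, ∞, 0]
D(4):
  [0, ∞, ∞, ∞, 14, ∞, ∞]
  [35, 0, ∞, 17, 12, -6, ∞]
  [∞, ∞, 0, ∞, ∞, -8, ∞]
  [18, -7, ∞, 0, -5, -13, ∞]
  [∞, ∞, ∞, ∞, 0, ∞, ∞]
  [12, ∞, ∞, ∞, -4, 0, 10]
  [21, -4, ∞, 3, -2, -10, 0]
D(5):
  [0, ∞, ∞, ∞, 14, ∞, ∞]
  [35, 0, ∞, 17, 12, -6, ∞]
  [∞, ∞, 0, ∞, ∞, -8, ∞]
  [18, -7, ∞, 0, -5, -13, ∞]
  [∞, ∞, ∞, ∞, 0, ∞, ∞]
  [12, ∞, ∞, ∞, -4, 0, 10]
  [21, -4, ∞, 3, -2, -10, 0]
D(6):
  [0, ∞, ∞, ∞, 14, ∞, ∞]
  [6, 0, ∞, 17, -10, -6, 4]
  [4, ∞, 0, ∞, -12, -8, 2]
  [-1, -7, ∞, 0, -17, -13, -3]
  [∞, ∞, ∞, ∞, 0, ∞, ∞]
  [12, ∞, ∞, ∞, -4, 0, 10]
  [2, -4, ∞, 3, -14, -10, 0]
D(7):
  [0, ∞, ∞, ∞, 14, ∞, ∞]
  [6, 0, ∞, 7, -10, -6, 4]
  [4, -2, 0, 5, -12, -8, 2]
  [-1, -7, ∞, 0, -17, -13, -3]
  [∞, ∞, ∞, ∞, 0, ∞, ∞]
  [12, 6, ∞, 13, -4, 0, 10]
  [2, -4, ∞, 3, -14, -10, 0]
Answer: G*[5][4] = -4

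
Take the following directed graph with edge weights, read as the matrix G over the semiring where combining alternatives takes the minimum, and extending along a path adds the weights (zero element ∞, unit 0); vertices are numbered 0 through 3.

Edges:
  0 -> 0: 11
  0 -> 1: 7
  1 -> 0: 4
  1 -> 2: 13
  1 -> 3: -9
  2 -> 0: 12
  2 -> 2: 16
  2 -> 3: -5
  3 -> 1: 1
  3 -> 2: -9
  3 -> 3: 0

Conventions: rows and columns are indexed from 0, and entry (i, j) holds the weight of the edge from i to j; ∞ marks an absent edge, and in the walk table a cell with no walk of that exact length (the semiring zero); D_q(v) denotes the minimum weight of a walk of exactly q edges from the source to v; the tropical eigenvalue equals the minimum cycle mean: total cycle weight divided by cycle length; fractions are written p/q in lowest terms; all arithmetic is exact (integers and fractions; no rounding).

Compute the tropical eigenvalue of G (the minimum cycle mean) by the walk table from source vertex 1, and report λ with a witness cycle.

q=0: [∞, 0, ∞, ∞]
q=1: [4, ∞, 13, -9]
q=2: [15, -8, -18, -9]
q=3: [-6, -8, -18, -23]
q=4: [-6, -22, -32, -23]
Optimal cycle mean attained by: cycle 2->3->2, total (-5) + (-9), length 2.
Answer: λ = -7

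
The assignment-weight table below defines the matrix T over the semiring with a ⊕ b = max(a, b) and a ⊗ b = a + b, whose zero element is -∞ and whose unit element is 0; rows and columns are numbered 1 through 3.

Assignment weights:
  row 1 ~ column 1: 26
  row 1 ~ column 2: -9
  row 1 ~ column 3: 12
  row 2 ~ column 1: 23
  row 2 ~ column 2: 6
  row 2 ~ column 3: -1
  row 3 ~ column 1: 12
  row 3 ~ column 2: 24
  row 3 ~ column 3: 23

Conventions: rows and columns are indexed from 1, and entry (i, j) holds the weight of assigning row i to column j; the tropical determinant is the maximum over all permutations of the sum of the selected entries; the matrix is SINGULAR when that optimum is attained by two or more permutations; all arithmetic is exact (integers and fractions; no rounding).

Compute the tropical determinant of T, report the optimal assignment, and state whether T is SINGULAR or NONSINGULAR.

σ = (1, 2, 3): 26 + 6 + 23 = 55
σ = (1, 3, 2): 26 + (-1) + 24 = 49
σ = (2, 1, 3): (-9) + 23 + 23 = 37
σ = (2, 3, 1): (-9) + (-1) + 12 = 2
σ = (3, 1, 2): 12 + 23 + 24 = 59
σ = (3, 2, 1): 12 + 6 + 12 = 30
Optimal value attained by: σ = (3, 1, 2).
Answer: det⊕(T) = 59; verdict: NONSINGULAR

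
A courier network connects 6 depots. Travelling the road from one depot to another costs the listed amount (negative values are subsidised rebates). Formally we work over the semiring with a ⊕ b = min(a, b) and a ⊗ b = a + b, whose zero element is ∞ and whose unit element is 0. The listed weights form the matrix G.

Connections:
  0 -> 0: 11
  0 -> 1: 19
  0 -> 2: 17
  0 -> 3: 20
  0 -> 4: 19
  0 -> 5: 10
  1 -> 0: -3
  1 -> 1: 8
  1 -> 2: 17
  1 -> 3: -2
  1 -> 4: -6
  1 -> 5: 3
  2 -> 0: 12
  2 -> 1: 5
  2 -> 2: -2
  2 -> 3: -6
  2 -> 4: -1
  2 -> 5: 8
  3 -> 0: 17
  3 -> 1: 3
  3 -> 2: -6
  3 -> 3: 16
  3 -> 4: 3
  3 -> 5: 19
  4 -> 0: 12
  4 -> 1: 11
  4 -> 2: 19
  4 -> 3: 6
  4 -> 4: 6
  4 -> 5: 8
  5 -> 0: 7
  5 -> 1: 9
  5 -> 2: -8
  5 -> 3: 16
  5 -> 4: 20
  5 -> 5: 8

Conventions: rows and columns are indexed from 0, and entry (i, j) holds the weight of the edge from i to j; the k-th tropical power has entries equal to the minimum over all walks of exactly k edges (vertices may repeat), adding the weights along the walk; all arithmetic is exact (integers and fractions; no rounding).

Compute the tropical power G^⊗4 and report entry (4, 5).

G^⊗2:
  [16, 19, 2, 11, 13, 18]
  [5, 1, -8, 0, 0, 2]
  [2, -3, -12, -8, -3, 6]
  [0, -1, -8, -12, -7, 2]
  [8, 9, 0, 9, 5, 14]
  [4, -3, -10, -14, -9, 0]
G^⊗3:
  [14, 7, 0, -4, 1, 10]
  [-2, -3, -10, -14, -9, 0]
  [-6, -7, -14, -18, -13, -4]
  [-4, -9, -18, -14, -9, 0]
  [6, 5, -2, -6, -1, 8]
  [-6, -11, -20, -16, -11, -2]
G^⊗4:
  [4, -1, -10, -6, -1, 8]
  [-6, -11, -20, -16, -11, -2]
  [-10, -15, -24, -20, -15, -6]
  [-12, -13, -20, -24, -19, -10]
  [2, -3, -12, -8, -3, 6]
  [-14, -15, -22, -26, -21, -12]
Key observation: the optimum is the walk 4->3->2->2->5, with weight 6 + (-6) + (-2) + 8 = 6.
Optimal value attained by: walk 4->3->2->2->5.
Answer: (G^⊗4)[4][5] = 6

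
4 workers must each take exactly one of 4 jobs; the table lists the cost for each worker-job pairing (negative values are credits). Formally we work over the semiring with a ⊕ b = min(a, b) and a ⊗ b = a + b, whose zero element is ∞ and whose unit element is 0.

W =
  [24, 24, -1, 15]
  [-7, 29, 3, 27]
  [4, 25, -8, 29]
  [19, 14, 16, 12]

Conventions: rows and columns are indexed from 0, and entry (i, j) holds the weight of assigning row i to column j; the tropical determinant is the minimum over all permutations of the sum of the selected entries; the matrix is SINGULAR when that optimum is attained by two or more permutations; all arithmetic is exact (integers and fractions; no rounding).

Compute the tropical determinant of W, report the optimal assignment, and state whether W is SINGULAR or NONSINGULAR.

σ = (0, 1, 2, 3): 24 + 29 + (-8) + 12 = 57
σ = (0, 1, 3, 2): 24 + 29 + 29 + 16 = 98
σ = (0, 2, 1, 3): 24 + 3 + 25 + 12 = 64
σ = (0, 2, 3, 1): 24 + 3 + 29 + 14 = 70
σ = (0, 3, 1, 2): 24 + 27 + 25 + 16 = 92
σ = (0, 3, 2, 1): 24 + 27 + (-8) + 14 = 57
σ = (1, 0, 2, 3): 24 + (-7) + (-8) + 12 = 21
σ = (1, 0, 3, 2): 24 + (-7) + 29 + 16 = 62
σ = (1, 2, 0, 3): 24 + 3 + 4 + 12 = 43
σ = (1, 2, 3, 0): 24 + 3 + 29 + 19 = 75
σ = (1, 3, 0, 2): 24 + 27 + 4 + 16 = 71
σ = (1, 3, 2, 0): 24 + 27 + (-8) + 19 = 62
σ = (2, 0, 1, 3): (-1) + (-7) + 25 + 12 = 29
σ = (2, 0, 3, 1): (-1) + (-7) + 29 + 14 = 35
σ = (2, 1, 0, 3): (-1) + 29 + 4 + 12 = 44
σ = (2, 1, 3, 0): (-1) + 29 + 29 + 19 = 76
σ = (2, 3, 0, 1): (-1) + 27 + 4 + 14 = 44
σ = (2, 3, 1, 0): (-1) + 27 + 25 + 19 = 70
σ = (3, 0, 1, 2): 15 + (-7) + 25 + 16 = 49
σ = (3, 0, 2, 1): 15 + (-7) + (-8) + 14 = 14
σ = (3, 1, 0, 2): 15 + 29 + 4 + 16 = 64
σ = (3, 1, 2, 0): 15 + 29 + (-8) + 19 = 55
σ = (3, 2, 0, 1): 15 + 3 + 4 + 14 = 36
σ = (3, 2, 1, 0): 15 + 3 + 25 + 19 = 62
Optimal value attained by: σ = (3, 0, 2, 1).
Answer: det⊕(W) = 14; verdict: NONSINGULAR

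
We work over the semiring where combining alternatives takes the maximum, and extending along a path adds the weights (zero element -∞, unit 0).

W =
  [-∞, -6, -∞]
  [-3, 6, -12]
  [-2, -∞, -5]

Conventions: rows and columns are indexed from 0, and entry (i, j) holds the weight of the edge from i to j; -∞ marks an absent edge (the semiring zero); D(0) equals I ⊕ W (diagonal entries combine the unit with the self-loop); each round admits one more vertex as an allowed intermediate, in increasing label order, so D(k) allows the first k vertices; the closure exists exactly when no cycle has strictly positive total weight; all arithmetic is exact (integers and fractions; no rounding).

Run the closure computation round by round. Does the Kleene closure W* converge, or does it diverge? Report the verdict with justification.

Detection: at round 0, diagonal entry (1, 1) turns strictly positive.
Key observation: the cycle 1->1 has total weight 6, which is strictly positive.
Answer: DIVERGES — positive cycle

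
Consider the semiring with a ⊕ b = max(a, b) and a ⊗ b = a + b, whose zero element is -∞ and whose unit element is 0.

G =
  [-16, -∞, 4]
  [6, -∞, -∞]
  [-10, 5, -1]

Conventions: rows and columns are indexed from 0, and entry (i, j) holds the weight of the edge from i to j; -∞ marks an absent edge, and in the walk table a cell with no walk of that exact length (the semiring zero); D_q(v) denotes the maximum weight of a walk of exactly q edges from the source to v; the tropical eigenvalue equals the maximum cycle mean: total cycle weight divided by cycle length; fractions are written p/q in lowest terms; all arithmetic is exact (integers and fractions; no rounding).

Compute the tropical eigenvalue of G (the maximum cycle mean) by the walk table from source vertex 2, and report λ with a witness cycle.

q=0: [-∞, -∞, 0]
q=1: [-10, 5, -1]
q=2: [11, 4, -2]
q=3: [10, 3, 15]
Optimal cycle mean attained by: cycle 0->2->1->0, total 4 + 5 + 6, length 3.
Answer: λ = 5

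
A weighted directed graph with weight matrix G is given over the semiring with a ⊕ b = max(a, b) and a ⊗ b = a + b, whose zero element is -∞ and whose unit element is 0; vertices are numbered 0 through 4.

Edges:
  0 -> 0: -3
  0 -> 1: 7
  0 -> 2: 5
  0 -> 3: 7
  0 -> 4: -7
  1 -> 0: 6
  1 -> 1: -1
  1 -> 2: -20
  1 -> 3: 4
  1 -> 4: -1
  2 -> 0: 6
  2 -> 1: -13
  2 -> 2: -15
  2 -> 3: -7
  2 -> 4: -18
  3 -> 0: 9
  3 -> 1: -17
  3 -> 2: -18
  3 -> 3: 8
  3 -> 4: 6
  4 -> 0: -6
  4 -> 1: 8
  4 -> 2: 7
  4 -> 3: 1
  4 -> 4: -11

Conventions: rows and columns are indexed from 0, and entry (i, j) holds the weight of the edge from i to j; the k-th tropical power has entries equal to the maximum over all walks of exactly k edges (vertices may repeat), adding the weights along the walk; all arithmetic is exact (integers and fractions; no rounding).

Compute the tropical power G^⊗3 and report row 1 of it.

G^⊗2:
  [16, 6, 2, 15, 13]
  [13, 13, 11, 13, 10]
  [3, 13, 11, 13, -1]
  [17, 16, 14, 16, 14]
  [14, 7, -1, 12, 7]
G^⊗3:
  [24, 23, 21, 23, 21]
  [22, 20, 18, 21, 19]
  [22, 12, 8, 21, 19]
  [25, 24, 22, 24, 22]
  [21, 21, 19, 21, 18]
Answer: row 1 of G^⊗3 = [22, 20, 18, 21, 19]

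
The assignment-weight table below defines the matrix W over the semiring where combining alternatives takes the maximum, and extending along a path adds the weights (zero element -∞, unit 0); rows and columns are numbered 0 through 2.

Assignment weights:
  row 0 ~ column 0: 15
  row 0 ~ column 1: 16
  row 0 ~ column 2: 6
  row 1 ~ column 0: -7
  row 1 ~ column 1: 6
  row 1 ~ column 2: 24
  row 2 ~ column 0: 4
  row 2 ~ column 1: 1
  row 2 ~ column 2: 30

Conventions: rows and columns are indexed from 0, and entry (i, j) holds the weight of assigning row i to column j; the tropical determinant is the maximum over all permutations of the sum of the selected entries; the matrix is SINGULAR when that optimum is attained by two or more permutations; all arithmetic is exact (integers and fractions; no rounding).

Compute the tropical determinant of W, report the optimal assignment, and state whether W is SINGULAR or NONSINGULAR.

σ = (0, 1, 2): 15 + 6 + 30 = 51
σ = (0, 2, 1): 15 + 24 + 1 = 40
σ = (1, 0, 2): 16 + (-7) + 30 = 39
σ = (1, 2, 0): 16 + 24 + 4 = 44
σ = (2, 0, 1): 6 + (-7) + 1 = 0
σ = (2, 1, 0): 6 + 6 + 4 = 16
Optimal value attained by: σ = (0, 1, 2).
Answer: det⊕(W) = 51; verdict: NONSINGULAR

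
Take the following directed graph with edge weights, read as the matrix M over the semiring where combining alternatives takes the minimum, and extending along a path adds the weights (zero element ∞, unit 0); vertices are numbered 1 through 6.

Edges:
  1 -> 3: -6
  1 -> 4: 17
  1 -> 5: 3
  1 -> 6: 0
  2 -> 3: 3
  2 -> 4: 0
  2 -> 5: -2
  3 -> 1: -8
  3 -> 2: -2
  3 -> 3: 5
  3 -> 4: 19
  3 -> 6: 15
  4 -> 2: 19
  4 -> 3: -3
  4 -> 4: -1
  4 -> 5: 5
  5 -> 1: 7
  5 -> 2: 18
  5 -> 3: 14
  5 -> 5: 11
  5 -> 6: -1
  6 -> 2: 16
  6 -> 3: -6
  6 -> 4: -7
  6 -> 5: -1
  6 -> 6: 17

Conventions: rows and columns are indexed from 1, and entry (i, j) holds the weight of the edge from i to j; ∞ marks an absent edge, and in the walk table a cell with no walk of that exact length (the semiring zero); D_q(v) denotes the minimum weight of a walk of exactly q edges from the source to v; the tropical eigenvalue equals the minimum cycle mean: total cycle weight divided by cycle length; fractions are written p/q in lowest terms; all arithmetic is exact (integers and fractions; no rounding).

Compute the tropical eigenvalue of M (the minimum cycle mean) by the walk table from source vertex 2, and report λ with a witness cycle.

q=0: [∞, 0, ∞, ∞, ∞, ∞]
q=1: [∞, ∞, 3, 0, -2, ∞]
q=2: [-5, 1, -3, -1, 5, -3]
q=3: [-11, -5, -11, -10, -4, -5]
q=4: [-19, -13, -17, -12, -8, -11]
q=5: [-25, -19, -25, -18, -16, -19]
q=6: [-33, -27, -31, -26, -22, -25]
Optimal cycle mean attained by: cycle 1->3->1, total (-6) + (-8), length 2.
Answer: λ = -7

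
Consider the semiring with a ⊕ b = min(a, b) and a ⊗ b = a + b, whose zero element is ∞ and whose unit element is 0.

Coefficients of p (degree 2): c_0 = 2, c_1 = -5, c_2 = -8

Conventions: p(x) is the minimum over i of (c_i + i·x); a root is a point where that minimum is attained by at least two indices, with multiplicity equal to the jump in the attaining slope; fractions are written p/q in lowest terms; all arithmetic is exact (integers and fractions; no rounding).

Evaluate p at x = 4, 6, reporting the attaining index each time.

p(4) = min(2+0·4=2, -5+1·4=-1, -8+2·4=0) = -1 (attained by i=1)
p(6) = min(2+0·6=2, -5+1·6=1, -8+2·6=4) = 1 (attained by i=1)
Answer: p(4) = -1; p(6) = 1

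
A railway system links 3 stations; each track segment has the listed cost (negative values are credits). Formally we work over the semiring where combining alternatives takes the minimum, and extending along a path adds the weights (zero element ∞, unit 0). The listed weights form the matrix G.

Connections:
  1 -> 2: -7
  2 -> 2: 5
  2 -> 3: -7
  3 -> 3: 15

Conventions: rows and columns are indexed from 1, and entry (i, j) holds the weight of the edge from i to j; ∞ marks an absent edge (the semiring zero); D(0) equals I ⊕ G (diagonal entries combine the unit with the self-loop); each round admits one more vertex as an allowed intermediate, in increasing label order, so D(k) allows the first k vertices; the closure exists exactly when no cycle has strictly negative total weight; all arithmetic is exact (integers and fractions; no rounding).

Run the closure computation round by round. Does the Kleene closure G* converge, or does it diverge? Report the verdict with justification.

D(0):
  [0, -7, ∞]
  [∞, 0, -7]
  [∞, ∞, 0]
D(1):
  [0, -7, ∞]
  [∞, 0, -7]
  [∞, ∞, 0]
D(2):
  [0, -7, -14]
  [∞, 0, -7]
  [∞, ∞, 0]
D(3):
  [0, -7, -14]
  [∞, 0, -7]
  [∞, ∞, 0]
Key observation: every diagonal entry stays at the unit through all rounds, so no improving cycle exists.
Answer: CONVERGES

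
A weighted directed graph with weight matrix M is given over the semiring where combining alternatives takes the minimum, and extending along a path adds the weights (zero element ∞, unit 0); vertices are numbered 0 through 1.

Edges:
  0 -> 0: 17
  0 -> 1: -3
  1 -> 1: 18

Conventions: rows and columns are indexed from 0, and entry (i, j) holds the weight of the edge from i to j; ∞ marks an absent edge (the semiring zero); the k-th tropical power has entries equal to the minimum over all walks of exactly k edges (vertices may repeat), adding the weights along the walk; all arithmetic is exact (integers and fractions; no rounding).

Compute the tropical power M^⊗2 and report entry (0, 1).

M^⊗2:
  [34, 14]
  [∞, 36]
Key observation: the optimum is the walk 0->0->1, with weight 17 + (-3) = 14.
Optimal value attained by: walk 0->0->1.
Answer: (M^⊗2)[0][1] = 14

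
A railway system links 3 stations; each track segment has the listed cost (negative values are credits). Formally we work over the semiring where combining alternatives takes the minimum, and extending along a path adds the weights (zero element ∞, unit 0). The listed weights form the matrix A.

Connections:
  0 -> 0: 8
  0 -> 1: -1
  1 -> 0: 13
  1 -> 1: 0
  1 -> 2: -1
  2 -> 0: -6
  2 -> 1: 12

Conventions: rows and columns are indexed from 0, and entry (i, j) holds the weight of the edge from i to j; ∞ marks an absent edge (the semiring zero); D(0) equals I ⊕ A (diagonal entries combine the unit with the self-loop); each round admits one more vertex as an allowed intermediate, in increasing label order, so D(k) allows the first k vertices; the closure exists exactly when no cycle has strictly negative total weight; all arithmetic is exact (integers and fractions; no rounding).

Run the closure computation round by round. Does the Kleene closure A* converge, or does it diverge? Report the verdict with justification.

D(0):
  [0, -1, ∞]
  [13, 0, -1]
  [-6, 12, 0]
D(1):
  [0, -1, ∞]
  [13, 0, -1]
  [-6, -7, 0]
Detection: at round 2, diagonal entry (2, 2) turns strictly negative.
Key observation: the cycle 2->0->1->2 has total weight (-6) + (-1) + (-1), which is strictly negative.
Answer: DIVERGES — negative cycle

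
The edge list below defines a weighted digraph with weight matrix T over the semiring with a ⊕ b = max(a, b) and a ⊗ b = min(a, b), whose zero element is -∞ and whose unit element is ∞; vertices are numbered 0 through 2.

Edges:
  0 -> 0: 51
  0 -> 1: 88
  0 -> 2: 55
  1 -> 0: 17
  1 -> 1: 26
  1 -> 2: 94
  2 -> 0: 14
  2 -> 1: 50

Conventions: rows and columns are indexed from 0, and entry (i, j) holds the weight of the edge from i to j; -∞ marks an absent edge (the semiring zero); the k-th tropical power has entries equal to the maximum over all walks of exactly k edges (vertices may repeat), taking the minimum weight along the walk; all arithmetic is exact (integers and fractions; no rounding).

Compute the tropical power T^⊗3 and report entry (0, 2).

T^⊗2:
  [51, 51, 88]
  [17, 50, 26]
  [17, 26, 50]
T^⊗3:
  [51, 51, 51]
  [17, 26, 50]
  [17, 50, 26]
Key observation: the optimum is the walk 0->0->1->2, with weight 51 min 88 min 94 = 51.
Optimal value attained by: walk 0->0->1->2.
Answer: (T^⊗3)[0][2] = 51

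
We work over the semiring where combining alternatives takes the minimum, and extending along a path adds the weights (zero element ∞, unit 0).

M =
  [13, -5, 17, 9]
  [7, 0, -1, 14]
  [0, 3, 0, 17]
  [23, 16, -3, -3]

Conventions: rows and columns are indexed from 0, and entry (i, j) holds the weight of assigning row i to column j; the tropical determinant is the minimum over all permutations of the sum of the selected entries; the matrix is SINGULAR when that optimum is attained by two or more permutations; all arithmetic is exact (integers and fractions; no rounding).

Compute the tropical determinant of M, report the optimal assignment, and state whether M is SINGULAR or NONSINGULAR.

σ = (0, 1, 2, 3): 13 + 0 + 0 + (-3) = 10
σ = (0, 1, 3, 2): 13 + 0 + 17 + (-3) = 27
σ = (0, 2, 1, 3): 13 + (-1) + 3 + (-3) = 12
σ = (0, 2, 3, 1): 13 + (-1) + 17 + 16 = 45
σ = (0, 3, 1, 2): 13 + 14 + 3 + (-3) = 27
σ = (0, 3, 2, 1): 13 + 14 + 0 + 16 = 43
σ = (1, 0, 2, 3): (-5) + 7 + 0 + (-3) = -1
σ = (1, 0, 3, 2): (-5) + 7 + 17 + (-3) = 16
σ = (1, 2, 0, 3): (-5) + (-1) + 0 + (-3) = -9
σ = (1, 2, 3, 0): (-5) + (-1) + 17 + 23 = 34
σ = (1, 3, 0, 2): (-5) + 14 + 0 + (-3) = 6
σ = (1, 3, 2, 0): (-5) + 14 + 0 + 23 = 32
σ = (2, 0, 1, 3): 17 + 7 + 3 + (-3) = 24
σ = (2, 0, 3, 1): 17 + 7 + 17 + 16 = 57
σ = (2, 1, 0, 3): 17 + 0 + 0 + (-3) = 14
σ = (2, 1, 3, 0): 17 + 0 + 17 + 23 = 57
σ = (2, 3, 0, 1): 17 + 14 + 0 + 16 = 47
σ = (2, 3, 1, 0): 17 + 14 + 3 + 23 = 57
σ = (3, 0, 1, 2): 9 + 7 + 3 + (-3) = 16
σ = (3, 0, 2, 1): 9 + 7 + 0 + 16 = 32
σ = (3, 1, 0, 2): 9 + 0 + 0 + (-3) = 6
σ = (3, 1, 2, 0): 9 + 0 + 0 + 23 = 32
σ = (3, 2, 0, 1): 9 + (-1) + 0 + 16 = 24
σ = (3, 2, 1, 0): 9 + (-1) + 3 + 23 = 34
Optimal value attained by: σ = (1, 2, 0, 3).
Answer: det⊕(M) = -9; verdict: NONSINGULAR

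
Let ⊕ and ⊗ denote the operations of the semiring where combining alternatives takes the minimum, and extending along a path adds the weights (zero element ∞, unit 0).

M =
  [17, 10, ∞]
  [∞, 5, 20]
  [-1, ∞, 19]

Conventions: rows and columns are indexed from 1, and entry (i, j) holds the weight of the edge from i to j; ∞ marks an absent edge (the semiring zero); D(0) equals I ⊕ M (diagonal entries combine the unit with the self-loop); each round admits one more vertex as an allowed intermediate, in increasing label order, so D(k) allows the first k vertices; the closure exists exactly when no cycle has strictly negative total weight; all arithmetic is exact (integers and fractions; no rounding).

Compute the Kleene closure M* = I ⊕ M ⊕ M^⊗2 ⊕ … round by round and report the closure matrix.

D(0):
  [0, 10, ∞]
  [∞, 0, 20]
  [-1, ∞, 0]
D(1):
  [0, 10, ∞]
  [∞, 0, 20]
  [-1, 9, 0]
D(2):
  [0, 10, 30]
  [∞, 0, 20]
  [-1, 9, 0]
D(3):
  [0, 10, 30]
  [19, 0, 20]
  [-1, 9, 0]
Answer: M* = [[0, 10, 30], [19, 0, 20], [-1, 9, 0]]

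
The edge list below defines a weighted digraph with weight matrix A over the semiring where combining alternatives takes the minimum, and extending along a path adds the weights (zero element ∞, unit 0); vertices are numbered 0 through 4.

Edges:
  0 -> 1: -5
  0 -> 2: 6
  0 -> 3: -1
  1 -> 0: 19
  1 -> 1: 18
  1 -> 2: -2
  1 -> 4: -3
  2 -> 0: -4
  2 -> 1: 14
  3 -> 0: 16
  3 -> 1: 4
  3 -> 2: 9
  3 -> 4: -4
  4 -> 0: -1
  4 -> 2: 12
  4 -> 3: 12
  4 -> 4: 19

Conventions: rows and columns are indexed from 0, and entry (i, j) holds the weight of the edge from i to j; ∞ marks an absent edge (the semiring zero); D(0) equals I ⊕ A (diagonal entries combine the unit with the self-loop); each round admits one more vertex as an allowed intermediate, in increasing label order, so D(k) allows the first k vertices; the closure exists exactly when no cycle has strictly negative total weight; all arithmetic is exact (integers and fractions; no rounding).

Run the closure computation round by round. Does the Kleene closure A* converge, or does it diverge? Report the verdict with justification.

D(0):
  [0, -5, 6, -1, ∞]
  [19, 0, -2, ∞, -3]
  [-4, 14, 0, ∞, ∞]
  [16, 4, 9, 0, -4]
  [-1, ∞, 12, 12, 0]
D(1):
  [0, -5, 6, -1, ∞]
  [19, 0, -2, 18, -3]
  [-4, -9, 0, -5, ∞]
  [16, 4, 9, 0, -4]
  [-1, -6, 5, -2, 0]
Detection: at round 2, diagonal entry (2, 2) turns strictly negative.
Key observation: the cycle 2->0->1->2 has total weight (-4) + (-5) + (-2), which is strictly negative.
Answer: DIVERGES — negative cycle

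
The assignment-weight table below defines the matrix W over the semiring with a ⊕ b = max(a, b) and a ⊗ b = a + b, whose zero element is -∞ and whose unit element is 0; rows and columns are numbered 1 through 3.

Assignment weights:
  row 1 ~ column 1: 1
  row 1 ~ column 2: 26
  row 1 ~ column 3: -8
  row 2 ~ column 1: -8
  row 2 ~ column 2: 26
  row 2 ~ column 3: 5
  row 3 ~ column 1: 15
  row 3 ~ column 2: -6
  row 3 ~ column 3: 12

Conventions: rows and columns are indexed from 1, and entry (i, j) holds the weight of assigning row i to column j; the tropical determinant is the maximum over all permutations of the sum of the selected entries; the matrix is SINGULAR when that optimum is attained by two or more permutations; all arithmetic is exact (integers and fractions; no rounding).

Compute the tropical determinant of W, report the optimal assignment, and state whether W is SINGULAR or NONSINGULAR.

σ = (1, 2, 3): 1 + 26 + 12 = 39
σ = (1, 3, 2): 1 + 5 + (-6) = 0
σ = (2, 1, 3): 26 + (-8) + 12 = 30
σ = (2, 3, 1): 26 + 5 + 15 = 46
σ = (3, 1, 2): (-8) + (-8) + (-6) = -22
σ = (3, 2, 1): (-8) + 26 + 15 = 33
Optimal value attained by: σ = (2, 3, 1).
Answer: det⊕(W) = 46; verdict: NONSINGULAR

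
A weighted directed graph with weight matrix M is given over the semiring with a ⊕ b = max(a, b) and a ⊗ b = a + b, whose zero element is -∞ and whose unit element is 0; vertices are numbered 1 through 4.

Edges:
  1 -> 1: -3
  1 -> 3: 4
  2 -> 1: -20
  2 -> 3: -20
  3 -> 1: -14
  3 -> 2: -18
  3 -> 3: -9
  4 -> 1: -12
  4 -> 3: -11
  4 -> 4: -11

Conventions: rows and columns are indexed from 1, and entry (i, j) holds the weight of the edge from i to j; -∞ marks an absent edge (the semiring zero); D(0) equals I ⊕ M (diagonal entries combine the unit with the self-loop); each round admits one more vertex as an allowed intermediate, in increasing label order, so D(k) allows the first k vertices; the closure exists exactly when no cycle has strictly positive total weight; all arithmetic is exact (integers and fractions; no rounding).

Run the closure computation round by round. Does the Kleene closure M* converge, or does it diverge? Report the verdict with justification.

D(0):
  [0, -∞, 4, -∞]
  [-20, 0, -20, -∞]
  [-14, -18, 0, -∞]
  [-12, -∞, -11, 0]
D(1):
  [0, -∞, 4, -∞]
  [-20, 0, -16, -∞]
  [-14, -18, 0, -∞]
  [-12, -∞, -8, 0]
D(2):
  [0, -∞, 4, -∞]
  [-20, 0, -16, -∞]
  [-14, -18, 0, -∞]
  [-12, -∞, -8, 0]
D(3):
  [0, -14, 4, -∞]
  [-20, 0, -16, -∞]
  [-14, -18, 0, -∞]
  [-12, -26, -8, 0]
D(4):
  [0, -14, 4, -∞]
  [-20, 0, -16, -∞]
  [-14, -18, 0, -∞]
  [-12, -26, -8, 0]
Key observation: every diagonal entry stays at the unit through all rounds, so no improving cycle exists.
Answer: CONVERGES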